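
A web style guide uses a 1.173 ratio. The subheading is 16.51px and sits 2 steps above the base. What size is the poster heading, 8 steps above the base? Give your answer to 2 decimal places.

The gap is 8 − (2) = 6 steps, so the factor is 1.173^6.
16.51 × 1.173⁶ = 16.51 × 2.60488 ≈ 43.007

43.01px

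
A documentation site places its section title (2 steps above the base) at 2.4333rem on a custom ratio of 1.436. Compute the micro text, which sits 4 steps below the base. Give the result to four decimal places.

0.2775rem

2.4333 ÷ 1.436⁶ = 2.4333 ÷ 8.76853 ≈ 0.2775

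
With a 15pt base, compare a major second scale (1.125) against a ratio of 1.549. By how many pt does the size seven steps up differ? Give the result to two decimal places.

286.75pt

Major second: 15.0 × 1.125⁷ = 34.2105pt
At 1.549: 15.0 × 1.549⁷ = 320.9602pt
Difference: 320.9602 − 34.2105 = 286.7497pt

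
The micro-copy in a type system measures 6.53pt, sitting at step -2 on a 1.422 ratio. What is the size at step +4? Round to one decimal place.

6.53 × 1.422⁶ = 6.53 × 8.26794 ≈ 53.990

54.0pt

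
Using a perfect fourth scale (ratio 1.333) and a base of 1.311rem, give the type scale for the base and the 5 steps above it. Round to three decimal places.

1.311rem, 1.748rem, 2.330rem, 3.105rem, 4.139rem, 5.518rem

Step 0: 1.311rem
Step 1: 1.311 × 1.333 = 1.748
Step 2: 1.311 × 1.333² = 2.330
Step 3: 1.311 × 1.333³ = 3.105
Step 4: 1.311 × 1.333⁴ = 4.139
Step 5: 1.311 × 1.333⁵ = 5.518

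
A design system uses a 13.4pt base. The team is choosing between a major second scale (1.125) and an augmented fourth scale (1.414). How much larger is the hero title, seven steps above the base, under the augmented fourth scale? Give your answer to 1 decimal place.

120.9pt

Major second: 13.4 × 1.125⁷ = 30.561pt
Augmented fourth: 13.4 × 1.414⁷ = 151.444pt
Difference: 151.444 − 30.561 = 120.883pt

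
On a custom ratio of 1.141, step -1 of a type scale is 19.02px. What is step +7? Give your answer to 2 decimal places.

19.02 × 1.141⁸ = 19.02 × 2.87267 ≈ 54.638

54.64px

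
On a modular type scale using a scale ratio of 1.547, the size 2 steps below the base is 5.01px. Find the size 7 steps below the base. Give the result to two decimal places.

0.57px

5.01 ÷ 1.547⁵ = 5.01 ÷ 8.86036 ≈ 0.565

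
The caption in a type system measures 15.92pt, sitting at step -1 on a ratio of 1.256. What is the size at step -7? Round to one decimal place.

15.92 ÷ 1.256⁶ = 15.92 ÷ 3.92589 ≈ 4.055

4.1pt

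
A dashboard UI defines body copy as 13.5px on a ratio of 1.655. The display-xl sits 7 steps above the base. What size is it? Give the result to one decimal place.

459.1px

Every step multiplies by the scale ratio.
13.5 × 1.655⁷ = 13.5 × 34.00838 ≈ 459.11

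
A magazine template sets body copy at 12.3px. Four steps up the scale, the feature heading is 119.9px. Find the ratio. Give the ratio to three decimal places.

1.767

The ratio satisfies 12.3 × r⁴ = 119.9, so r = (119.9 / 12.3)^(1/4).
r = 9.7480^(1/4) ≈ 1.7670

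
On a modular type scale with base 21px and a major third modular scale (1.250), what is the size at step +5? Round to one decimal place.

A modular type scale is a geometric sequence: sizeₙ = base × rⁿ.
21.0 × 1.250⁵ = 21.0 × 3.05176 ≈ 64.09

64.1px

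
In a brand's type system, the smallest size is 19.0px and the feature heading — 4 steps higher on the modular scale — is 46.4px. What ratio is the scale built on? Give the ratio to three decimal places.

1.250

r⁴ = 46.4 / 19.0, so r = (46.4/19.0)^(1/4).
r = 2.4421^(1/4) ≈ 1.2501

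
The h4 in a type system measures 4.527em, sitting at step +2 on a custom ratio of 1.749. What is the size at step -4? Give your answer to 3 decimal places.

4.527 ÷ 1.749⁶ = 4.527 ÷ 28.62456 ≈ 0.158

0.158em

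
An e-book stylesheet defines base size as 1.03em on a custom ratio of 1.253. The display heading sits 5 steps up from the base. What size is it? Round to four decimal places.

Every step multiplies by the scale ratio.
1.03 × 1.253⁵ = 1.03 × 3.08856 ≈ 3.1812

3.1812em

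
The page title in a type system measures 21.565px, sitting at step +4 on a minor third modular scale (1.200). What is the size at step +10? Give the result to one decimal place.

64.4px

The gap is 10 − (4) = 6 steps, so the factor is 1.200^6.
21.565 × 1.200⁶ = 21.565 × 2.98598 ≈ 64.393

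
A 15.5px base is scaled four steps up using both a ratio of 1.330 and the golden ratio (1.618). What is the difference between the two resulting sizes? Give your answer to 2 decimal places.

At 1.330: 15.5 × 1.330⁴ = 48.4996px
Golden ratio: 15.5 × 1.618⁴ = 106.2297px
Difference: 106.2297 − 48.4996 = 57.7301px

57.73px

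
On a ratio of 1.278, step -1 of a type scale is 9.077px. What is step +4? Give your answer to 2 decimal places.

The gap is 4 − (-1) = 5 steps, so the factor is 1.278^5.
9.077 × 1.278⁵ = 9.077 × 3.40921 ≈ 30.945

30.95px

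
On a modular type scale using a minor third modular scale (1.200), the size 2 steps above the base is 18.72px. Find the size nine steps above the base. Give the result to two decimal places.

18.72 × 1.200⁷ = 18.72 × 3.58318 ≈ 67.077

67.08px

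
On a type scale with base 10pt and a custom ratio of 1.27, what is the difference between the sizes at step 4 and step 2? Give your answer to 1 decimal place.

Step 2: 10.0 × 1.27² = 16.129pt
Step 4: 10.0 × 1.27⁴ = 26.014pt
Difference: 26.014 − 16.129 = 9.885pt

9.9pt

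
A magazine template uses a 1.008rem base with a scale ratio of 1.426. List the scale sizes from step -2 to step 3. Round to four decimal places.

0.4957rem, 0.7069rem, 1.0080rem, 1.4374rem, 2.0497rem, 2.9229rem

Step -2: 1.008 ÷ 1.426² = 0.4957
Step -1: 1.008 ÷ 1.426 = 0.7069
Step 0: 1.008rem
Step 1: 1.008 × 1.426 = 1.4374
Step 2: 1.008 × 1.426² = 2.0497
Step 3: 1.008 × 1.426³ = 2.9229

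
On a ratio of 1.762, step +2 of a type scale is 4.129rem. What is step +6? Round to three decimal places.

39.799rem

Moving from step +2 to step +6 is 4 steps up, so multiply by r⁴.
4.129 × 1.762⁴ = 4.129 × 9.63881 ≈ 39.799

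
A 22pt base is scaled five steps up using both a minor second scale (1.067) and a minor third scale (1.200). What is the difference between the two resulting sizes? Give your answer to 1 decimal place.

24.3pt

Minor second: 22.0 × 1.067⁵ = 30.426pt
Minor third: 22.0 × 1.200⁵ = 54.743pt
Difference: 54.743 − 30.426 = 24.317pt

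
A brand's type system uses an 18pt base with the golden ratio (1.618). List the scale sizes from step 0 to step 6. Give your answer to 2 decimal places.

18.00pt, 29.12pt, 47.12pt, 76.24pt, 123.36pt, 199.60pt, 322.96pt

Step 0: 18pt
Step 1: 18.0 × 1.618 = 29.12
Step 2: 18.0 × 1.618² = 47.12
Step 3: 18.0 × 1.618³ = 76.24
Step 4: 18.0 × 1.618⁴ = 123.36
Step 5: 18.0 × 1.618⁵ = 199.60
Step 6: 18.0 × 1.618⁶ = 322.96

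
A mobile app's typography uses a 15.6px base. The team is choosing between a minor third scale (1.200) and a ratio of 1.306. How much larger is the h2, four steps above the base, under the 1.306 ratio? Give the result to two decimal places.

Minor third: 15.6 × 1.200⁴ = 32.3482px
At 1.306: 15.6 × 1.306⁴ = 45.3834px
Difference: 45.3834 − 32.3482 = 13.0352px

13.04px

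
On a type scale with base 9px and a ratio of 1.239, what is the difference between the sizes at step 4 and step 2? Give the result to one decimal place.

Step 2: 9.0 × 1.239² = 13.816px
Step 4: 9.0 × 1.239⁴ = 21.209px
Difference: 21.209 − 13.816 = 7.393px

7.4px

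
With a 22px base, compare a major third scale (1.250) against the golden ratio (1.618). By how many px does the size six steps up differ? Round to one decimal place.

310.8px

Major third: 22.0 × 1.250⁶ = 83.923px
Golden ratio: 22.0 × 1.618⁶ = 394.724px
Difference: 394.724 − 83.923 = 310.801px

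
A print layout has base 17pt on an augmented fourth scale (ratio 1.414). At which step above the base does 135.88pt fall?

1.414ⁿ = 135.88 / 17 = 7.9929
n = ln(7.9929) / ln(1.414) = 2.0786 / 0.3464 ≈ 6.00

6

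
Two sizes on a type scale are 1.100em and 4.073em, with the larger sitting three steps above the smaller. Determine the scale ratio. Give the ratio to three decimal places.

The ratio satisfies 1.100 × r³ = 4.073, so r = (4.073 / 1.100)^(1/3).
r = 3.7027^(1/3) ≈ 1.5471

1.547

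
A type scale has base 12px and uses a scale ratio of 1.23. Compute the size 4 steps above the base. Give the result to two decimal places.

27.47px

12.0 × 1.23⁴ = 12.0 × 2.28887 ≈ 27.47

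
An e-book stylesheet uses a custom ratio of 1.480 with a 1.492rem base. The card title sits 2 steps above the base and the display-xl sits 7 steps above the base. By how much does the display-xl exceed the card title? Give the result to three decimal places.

19.938rem

Step 2: 1.492 × 1.480² = 3.26808rem
Step 7: 1.492 × 1.480⁷ = 23.20603rem
Difference: 23.20603 − 3.26808 = 19.93795rem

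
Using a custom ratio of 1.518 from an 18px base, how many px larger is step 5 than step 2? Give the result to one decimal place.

103.6px

Step 2: 18.0 × 1.518² = 41.478px
Step 5: 18.0 × 1.518⁵ = 145.088px
Difference: 145.088 − 41.478 = 103.610px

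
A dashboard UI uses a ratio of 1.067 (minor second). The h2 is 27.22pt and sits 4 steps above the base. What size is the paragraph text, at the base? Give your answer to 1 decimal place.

21.0pt

The gap is 0 − (4) = -4 steps, so the factor is 1.067^-4.
27.22 ÷ 1.067⁴ = 27.22 ÷ 1.29616 ≈ 21.001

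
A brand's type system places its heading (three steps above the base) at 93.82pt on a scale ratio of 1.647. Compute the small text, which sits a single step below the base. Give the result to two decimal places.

The gap is -1 − (3) = -4 steps, so the factor is 1.647^-4.
93.82 ÷ 1.647⁴ = 93.82 ÷ 7.35825 ≈ 12.750

12.75pt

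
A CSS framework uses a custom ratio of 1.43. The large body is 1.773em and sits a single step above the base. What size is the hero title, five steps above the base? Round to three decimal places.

7.414em

1.773 × 1.43⁴ = 1.773 × 4.18162 ≈ 7.414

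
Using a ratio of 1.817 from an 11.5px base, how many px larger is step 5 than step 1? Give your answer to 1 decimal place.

Step 1: 11.5 × 1.817 = 20.895px
Step 5: 11.5 × 1.817⁵ = 227.757px
Difference: 227.757 − 20.895 = 206.862px

206.9px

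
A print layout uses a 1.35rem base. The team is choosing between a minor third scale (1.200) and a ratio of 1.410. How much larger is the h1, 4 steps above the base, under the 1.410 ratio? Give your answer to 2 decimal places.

2.54rem

Minor third: 1.35 × 1.200⁴ = 2.7994rem
At 1.410: 1.35 × 1.410⁴ = 5.3359rem
Difference: 5.3359 − 2.7994 = 2.5365rem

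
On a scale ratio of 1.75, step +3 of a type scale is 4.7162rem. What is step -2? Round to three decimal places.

4.7162 ÷ 1.75⁵ = 4.7162 ÷ 16.41309 ≈ 0.287

0.287rem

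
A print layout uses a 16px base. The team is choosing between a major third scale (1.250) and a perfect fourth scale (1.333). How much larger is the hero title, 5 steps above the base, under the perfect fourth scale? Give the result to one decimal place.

18.5px

Major third: 16.0 × 1.250⁵ = 48.828px
Perfect fourth: 16.0 × 1.333⁵ = 67.340px
Difference: 67.340 − 48.828 = 18.512px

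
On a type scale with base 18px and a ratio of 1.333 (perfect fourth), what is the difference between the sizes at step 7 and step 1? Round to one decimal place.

Step 1: 18.0 × 1.333 = 23.994px
Step 7: 18.0 × 1.333⁷ = 134.612px
Difference: 134.612 − 23.994 = 110.618px

110.6px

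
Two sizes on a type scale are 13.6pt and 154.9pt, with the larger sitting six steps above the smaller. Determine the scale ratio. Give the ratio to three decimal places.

1.500

The ratio satisfies 13.6 × r⁶ = 154.9, so r = (154.9 / 13.6)^(1/6).
r = 11.3897^(1/6) ≈ 1.5000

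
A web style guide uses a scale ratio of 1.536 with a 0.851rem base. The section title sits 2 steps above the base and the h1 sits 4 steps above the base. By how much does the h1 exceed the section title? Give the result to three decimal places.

Step 2: 0.851 × 1.536² = 2.00776rem
Step 4: 0.851 × 1.536⁴ = 4.73690rem
Difference: 4.73690 − 2.00776 = 2.72914rem

2.729rem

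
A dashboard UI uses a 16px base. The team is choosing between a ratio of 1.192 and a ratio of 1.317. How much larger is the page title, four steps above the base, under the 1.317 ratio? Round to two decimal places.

At 1.192: 16.0 × 1.192⁴ = 32.3017px
At 1.317: 16.0 × 1.317⁴ = 48.1352px
Difference: 48.1352 − 32.3017 = 15.8335px

15.83px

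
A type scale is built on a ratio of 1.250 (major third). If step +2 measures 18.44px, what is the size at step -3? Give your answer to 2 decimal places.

6.04px

Moving from step +2 to step -3 is 5 steps down, so divide by r⁵.
18.44 ÷ 1.250⁵ = 18.44 ÷ 3.05176 ≈ 6.042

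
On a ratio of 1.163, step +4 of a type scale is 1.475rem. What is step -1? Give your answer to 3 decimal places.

0.693rem

Moving from step +4 to step -1 is 5 steps down, so divide by r⁵.
1.475 ÷ 1.163⁵ = 1.475 ÷ 2.12764 ≈ 0.693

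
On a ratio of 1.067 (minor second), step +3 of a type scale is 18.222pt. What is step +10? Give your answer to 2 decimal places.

28.69pt

18.222 × 1.067⁷ = 18.222 × 1.57453 ≈ 28.691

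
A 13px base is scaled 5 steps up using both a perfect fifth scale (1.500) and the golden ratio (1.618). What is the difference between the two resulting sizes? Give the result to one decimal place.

45.4px

Perfect fifth: 13.0 × 1.500⁵ = 98.719px
Golden ratio: 13.0 × 1.618⁵ = 144.157px
Difference: 144.157 − 98.719 = 45.438px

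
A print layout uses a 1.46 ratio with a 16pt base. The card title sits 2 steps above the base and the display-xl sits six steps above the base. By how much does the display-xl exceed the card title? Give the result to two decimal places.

120.86pt

Step 2: 16.0 × 1.46² = 34.1056pt
Step 6: 16.0 × 1.46⁶ = 154.9662pt
Difference: 154.9662 − 34.1056 = 120.8606pt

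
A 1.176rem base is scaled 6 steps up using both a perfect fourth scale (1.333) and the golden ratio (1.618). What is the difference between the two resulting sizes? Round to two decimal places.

14.50rem

Perfect fourth: 1.176 × 1.333⁶ = 6.5976rem
Golden ratio: 1.176 × 1.618⁶ = 21.0998rem
Difference: 21.0998 − 6.5976 = 14.5022rem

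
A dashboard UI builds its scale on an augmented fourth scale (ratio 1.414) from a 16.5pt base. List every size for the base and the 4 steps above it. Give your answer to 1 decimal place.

Step 0: 16.5pt
Step 1: 16.5 × 1.414 = 23.3
Step 2: 16.5 × 1.414² = 33.0
Step 3: 16.5 × 1.414³ = 46.6
Step 4: 16.5 × 1.414⁴ = 66.0

16.5pt, 23.3pt, 33.0pt, 46.6pt, 66.0pt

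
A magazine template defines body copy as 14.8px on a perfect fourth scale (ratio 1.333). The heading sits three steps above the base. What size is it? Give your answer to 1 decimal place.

35.1px

14.8 × 1.333³ = 14.8 × 2.36859 ≈ 35.06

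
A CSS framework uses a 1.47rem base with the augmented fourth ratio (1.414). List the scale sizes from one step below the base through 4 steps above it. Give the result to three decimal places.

1.040rem, 1.470rem, 2.079rem, 2.939rem, 4.156rem, 5.876rem

Step -1: 1.47 ÷ 1.414 = 1.040
Step 0: 1.47rem
Step 1: 1.47 × 1.414 = 2.079
Step 2: 1.47 × 1.414² = 2.939
Step 3: 1.47 × 1.414³ = 4.156
Step 4: 1.47 × 1.414⁴ = 5.876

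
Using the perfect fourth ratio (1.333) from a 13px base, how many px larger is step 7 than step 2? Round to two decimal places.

Step 2: 13.0 × 1.333² = 23.0996px
Step 7: 13.0 × 1.333⁷ = 97.2197px
Difference: 97.2197 − 23.0996 = 74.1201px

74.12px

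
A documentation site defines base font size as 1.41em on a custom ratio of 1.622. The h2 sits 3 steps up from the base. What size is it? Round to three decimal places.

6.017em

1.41 × 1.622³ = 1.41 × 4.26729 ≈ 6.017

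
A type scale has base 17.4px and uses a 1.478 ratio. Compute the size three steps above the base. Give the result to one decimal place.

17.4 × 1.478³ = 17.4 × 3.22867 ≈ 56.18

56.2px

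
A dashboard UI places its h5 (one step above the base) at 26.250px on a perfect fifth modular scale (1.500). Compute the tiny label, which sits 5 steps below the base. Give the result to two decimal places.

The gap is -5 − (1) = -6 steps, so the factor is 1.500^-6.
26.250 ÷ 1.500⁶ = 26.250 ÷ 11.39062 ≈ 2.305

2.30px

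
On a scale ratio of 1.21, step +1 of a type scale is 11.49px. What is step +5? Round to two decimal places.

24.63px

11.49 × 1.21⁴ = 11.49 × 2.14359 ≈ 24.630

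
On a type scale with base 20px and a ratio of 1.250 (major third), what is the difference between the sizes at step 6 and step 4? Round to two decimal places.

Step 4: 20.0 × 1.250⁴ = 48.8281px
Step 6: 20.0 × 1.250⁶ = 76.2939px
Difference: 76.2939 − 48.8281 = 27.4658px

27.47px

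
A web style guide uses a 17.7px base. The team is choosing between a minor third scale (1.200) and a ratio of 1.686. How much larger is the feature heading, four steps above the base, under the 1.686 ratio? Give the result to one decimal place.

106.3px

Minor third: 17.7 × 1.200⁴ = 36.703px
At 1.686: 17.7 × 1.686⁴ = 143.022px
Difference: 143.022 − 36.703 = 106.319px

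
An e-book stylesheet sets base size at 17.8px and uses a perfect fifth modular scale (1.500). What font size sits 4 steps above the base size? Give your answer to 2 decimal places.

Every step multiplies by the scale ratio.
17.8 × 1.500⁴ = 17.8 × 5.06250 ≈ 90.11

90.11px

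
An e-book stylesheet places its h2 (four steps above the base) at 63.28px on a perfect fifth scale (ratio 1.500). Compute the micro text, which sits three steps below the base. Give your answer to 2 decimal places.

Moving from step +4 to step -3 is 7 steps down, so divide by r⁷.
63.28 ÷ 1.500⁷ = 63.28 ÷ 17.08594 ≈ 3.704

3.70px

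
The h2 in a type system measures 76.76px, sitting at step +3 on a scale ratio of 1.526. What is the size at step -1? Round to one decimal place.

The gap is -1 − (3) = -4 steps, so the factor is 1.526^-4.
76.76 ÷ 1.526⁴ = 76.76 ÷ 5.42273 ≈ 14.155

14.2px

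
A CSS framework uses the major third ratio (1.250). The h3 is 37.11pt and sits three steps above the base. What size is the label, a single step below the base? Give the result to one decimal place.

15.2pt

The gap is -1 − (3) = -4 steps, so the factor is 1.250^-4.
37.11 ÷ 1.250⁴ = 37.11 ÷ 2.44141 ≈ 15.200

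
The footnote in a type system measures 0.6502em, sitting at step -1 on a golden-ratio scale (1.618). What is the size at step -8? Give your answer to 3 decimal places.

0.6502 ÷ 1.618⁷ = 0.6502 ÷ 29.03017 ≈ 0.022

0.022em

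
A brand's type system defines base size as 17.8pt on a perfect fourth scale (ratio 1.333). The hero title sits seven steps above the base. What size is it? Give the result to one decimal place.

17.8 × 1.333⁷ = 17.8 × 7.47844 ≈ 133.12

133.1pt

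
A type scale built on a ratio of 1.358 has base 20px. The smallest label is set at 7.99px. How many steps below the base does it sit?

1.358ⁿ = 20 / 7.99 = 2.5031
n = ln(2.5031) / ln(1.358) = 0.9175 / 0.3060 ≈ 3.00

3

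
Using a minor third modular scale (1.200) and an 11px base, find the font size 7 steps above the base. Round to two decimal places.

Every step multiplies by the scale ratio.
11.0 × 1.200⁷ = 11.0 × 3.58318 ≈ 39.41

39.41px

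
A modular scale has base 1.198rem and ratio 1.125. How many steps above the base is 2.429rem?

1.125ⁿ = 2.429 / 1.198 = 2.0275
n = ln(2.0275) / ln(1.125) = 0.7068 / 0.1178 ≈ 6.00

6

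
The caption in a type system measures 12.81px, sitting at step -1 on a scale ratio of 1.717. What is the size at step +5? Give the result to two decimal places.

328.22px

Moving from step -1 to step +5 is 6 steps up, so multiply by r⁶.
12.81 × 1.717⁶ = 12.81 × 25.62252 ≈ 328.224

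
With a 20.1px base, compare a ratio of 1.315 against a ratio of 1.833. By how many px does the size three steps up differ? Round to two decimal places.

At 1.315: 20.1 × 1.315³ = 45.7060px
At 1.833: 20.1 × 1.833³ = 123.7894px
Difference: 123.7894 − 45.7060 = 78.0834px

78.08px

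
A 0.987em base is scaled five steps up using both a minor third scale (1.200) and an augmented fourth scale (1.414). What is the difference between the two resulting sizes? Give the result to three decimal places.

3.123em

Minor third: 0.987 × 1.200⁵ = 2.45597em
Augmented fourth: 0.987 × 1.414⁵ = 5.57910em
Difference: 5.57910 − 2.45597 = 3.12313em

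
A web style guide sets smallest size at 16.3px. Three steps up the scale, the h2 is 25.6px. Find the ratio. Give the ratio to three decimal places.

The ratio satisfies 16.3 × r³ = 25.6, so r = (25.6 / 16.3)^(1/3).
r = 1.5706^(1/3) ≈ 1.1624

1.162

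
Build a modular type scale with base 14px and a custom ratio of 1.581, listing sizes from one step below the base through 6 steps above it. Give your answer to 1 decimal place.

Step -1: 14.0 ÷ 1.581 = 8.9
Step 0: 14px
Step 1: 14.0 × 1.581 = 22.1
Step 2: 14.0 × 1.581² = 35.0
Step 3: 14.0 × 1.581³ = 55.3
Step 4: 14.0 × 1.581⁴ = 87.5
Step 5: 14.0 × 1.581⁵ = 138.3
Step 6: 14.0 × 1.581⁶ = 218.6

8.9px, 14.0px, 22.1px, 35.0px, 55.3px, 87.5px, 138.3px, 218.6px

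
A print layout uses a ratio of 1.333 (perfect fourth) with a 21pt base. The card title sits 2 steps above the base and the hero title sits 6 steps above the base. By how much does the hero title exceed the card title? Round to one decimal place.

80.5pt

Step 2: 21.0 × 1.333² = 37.315pt
Step 6: 21.0 × 1.333⁶ = 117.815pt
Difference: 117.815 − 37.315 = 80.500pt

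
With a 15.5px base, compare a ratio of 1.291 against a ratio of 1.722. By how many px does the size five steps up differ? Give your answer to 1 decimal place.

179.1px

At 1.291: 15.5 × 1.291⁵ = 55.586px
At 1.722: 15.5 × 1.722⁵ = 234.692px
Difference: 234.692 − 55.586 = 179.106px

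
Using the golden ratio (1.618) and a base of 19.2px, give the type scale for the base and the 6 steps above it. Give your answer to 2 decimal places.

19.20px, 31.07px, 50.26px, 81.33px, 131.59px, 212.91px, 344.49px

Step 0: 19.2px
Step 1: 19.2 × 1.618 = 31.07
Step 2: 19.2 × 1.618² = 50.26
Step 3: 19.2 × 1.618³ = 81.33
Step 4: 19.2 × 1.618⁴ = 131.59
Step 5: 19.2 × 1.618⁵ = 212.91
Step 6: 19.2 × 1.618⁶ = 344.49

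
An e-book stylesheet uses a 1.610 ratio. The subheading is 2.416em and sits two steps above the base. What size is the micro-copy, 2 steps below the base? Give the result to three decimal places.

0.360em

2.416 ÷ 1.610⁴ = 2.416 ÷ 6.71898 ≈ 0.360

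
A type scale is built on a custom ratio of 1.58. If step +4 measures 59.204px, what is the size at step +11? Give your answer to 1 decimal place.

1455.3px

59.204 × 1.58⁷ = 59.204 × 24.58100 ≈ 1455.294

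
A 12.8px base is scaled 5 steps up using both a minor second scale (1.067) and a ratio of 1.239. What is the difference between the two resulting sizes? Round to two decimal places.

19.67px

Minor second: 12.8 × 1.067⁵ = 17.7024px
At 1.239: 12.8 × 1.239⁵ = 37.3737px
Difference: 37.3737 − 17.7024 = 19.6713px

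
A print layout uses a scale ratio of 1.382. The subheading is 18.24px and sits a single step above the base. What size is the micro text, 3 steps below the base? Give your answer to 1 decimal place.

Moving from step +1 to step -3 is 4 steps down, so divide by r⁴.
18.24 ÷ 1.382⁴ = 18.24 ÷ 3.64781 ≈ 5.000

5.0px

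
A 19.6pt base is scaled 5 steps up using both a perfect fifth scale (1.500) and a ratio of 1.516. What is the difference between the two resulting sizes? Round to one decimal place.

Perfect fifth: 19.6 × 1.500⁵ = 148.838pt
At 1.516: 19.6 × 1.516⁵ = 156.947pt
Difference: 156.947 − 148.838 = 8.109pt

8.1pt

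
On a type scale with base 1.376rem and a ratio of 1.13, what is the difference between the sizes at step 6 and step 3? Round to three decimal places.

0.879rem

Step 3: 1.376 × 1.13³ = 1.98543rem
Step 6: 1.376 × 1.13⁶ = 2.86477rem
Difference: 2.86477 − 1.98543 = 0.87934rem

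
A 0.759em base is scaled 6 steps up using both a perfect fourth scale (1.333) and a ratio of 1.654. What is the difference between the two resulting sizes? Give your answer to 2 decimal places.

Perfect fourth: 0.759 × 1.333⁶ = 4.2582em
At 1.654: 0.759 × 1.654⁶ = 15.5401em
Difference: 15.5401 − 4.2582 = 11.2819em

11.28em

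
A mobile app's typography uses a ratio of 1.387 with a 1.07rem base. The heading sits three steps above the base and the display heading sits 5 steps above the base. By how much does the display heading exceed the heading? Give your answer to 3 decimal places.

Step 3: 1.07 × 1.387³ = 2.85505rem
Step 5: 1.07 × 1.387⁵ = 5.49245rem
Difference: 5.49245 − 2.85505 = 2.63740rem

2.637rem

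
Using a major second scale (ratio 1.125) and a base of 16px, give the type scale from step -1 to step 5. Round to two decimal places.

Step -1: 16.0 ÷ 1.125 = 14.22
Step 0: 16px
Step 1: 16.0 × 1.125 = 18.00
Step 2: 16.0 × 1.125² = 20.25
Step 3: 16.0 × 1.125³ = 22.78
Step 4: 16.0 × 1.125⁴ = 25.63
Step 5: 16.0 × 1.125⁵ = 28.83

14.22px, 16.00px, 18.00px, 20.25px, 22.78px, 25.63px, 28.83px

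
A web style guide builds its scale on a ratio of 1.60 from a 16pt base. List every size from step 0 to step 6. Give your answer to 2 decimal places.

16.00pt, 25.60pt, 40.96pt, 65.54pt, 104.86pt, 167.77pt, 268.44pt

Step 0: 16pt
Step 1: 16.0 × 1.60 = 25.60
Step 2: 16.0 × 1.60² = 40.96
Step 3: 16.0 × 1.60³ = 65.54
Step 4: 16.0 × 1.60⁴ = 104.86
Step 5: 16.0 × 1.60⁵ = 167.77
Step 6: 16.0 × 1.60⁶ = 268.44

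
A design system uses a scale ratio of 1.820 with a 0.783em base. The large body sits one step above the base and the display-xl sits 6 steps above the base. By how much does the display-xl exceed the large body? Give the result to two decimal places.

27.03em

Step 1: 0.783 × 1.820 = 1.4251em
Step 6: 0.783 × 1.820⁶ = 28.4571em
Difference: 28.4571 − 1.4251 = 27.0320em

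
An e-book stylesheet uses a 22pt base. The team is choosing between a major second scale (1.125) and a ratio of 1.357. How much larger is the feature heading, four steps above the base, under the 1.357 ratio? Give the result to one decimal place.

39.4pt

Major second: 22.0 × 1.125⁴ = 35.240pt
At 1.357: 22.0 × 1.357⁴ = 74.601pt
Difference: 74.601 − 35.240 = 39.361pt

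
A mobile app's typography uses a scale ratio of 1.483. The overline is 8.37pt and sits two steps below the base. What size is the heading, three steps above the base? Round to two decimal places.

60.04pt

The gap is 3 − (-2) = 5 steps, so the factor is 1.483^5.
8.37 × 1.483⁵ = 8.37 × 7.17308 ≈ 60.039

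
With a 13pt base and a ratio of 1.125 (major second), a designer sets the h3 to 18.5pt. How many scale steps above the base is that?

1.125ⁿ = 18.5 / 13 = 1.4231
n = ln(1.4231) / ln(1.125) = 0.3528 / 0.1178 ≈ 3.00

3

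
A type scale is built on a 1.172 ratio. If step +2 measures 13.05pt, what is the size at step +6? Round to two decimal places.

24.62pt

13.05 × 1.172⁴ = 13.05 × 1.88673 ≈ 24.622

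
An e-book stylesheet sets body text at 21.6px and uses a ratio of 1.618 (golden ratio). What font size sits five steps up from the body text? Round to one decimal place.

239.5px

21.6 × 1.618⁵ = 21.6 × 11.08901 ≈ 239.52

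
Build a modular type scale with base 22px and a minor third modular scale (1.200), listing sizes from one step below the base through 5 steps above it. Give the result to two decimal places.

18.33px, 22.00px, 26.40px, 31.68px, 38.02px, 45.62px, 54.74px

Step -1: 22.0 ÷ 1.200 = 18.33
Step 0: 22px
Step 1: 22.0 × 1.200 = 26.40
Step 2: 22.0 × 1.200² = 31.68
Step 3: 22.0 × 1.200³ = 38.02
Step 4: 22.0 × 1.200⁴ = 45.62
Step 5: 22.0 × 1.200⁵ = 54.74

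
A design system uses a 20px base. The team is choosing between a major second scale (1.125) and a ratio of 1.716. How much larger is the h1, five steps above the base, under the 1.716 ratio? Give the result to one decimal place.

261.5px

Major second: 20.0 × 1.125⁵ = 36.041px
At 1.716: 20.0 × 1.716⁵ = 297.589px
Difference: 297.589 − 36.041 = 261.548px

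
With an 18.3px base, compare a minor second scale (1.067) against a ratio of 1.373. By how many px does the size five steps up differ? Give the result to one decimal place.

64.0px

Minor second: 18.3 × 1.067⁵ = 25.309px
At 1.373: 18.3 × 1.373⁵ = 89.290px
Difference: 89.290 − 25.309 = 63.981px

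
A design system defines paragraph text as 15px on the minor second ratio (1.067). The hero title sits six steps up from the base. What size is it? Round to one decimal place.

A modular type scale is a geometric sequence: sizeₙ = base × rⁿ.
15.0 × 1.067⁶ = 15.0 × 1.47566 ≈ 22.13

22.1px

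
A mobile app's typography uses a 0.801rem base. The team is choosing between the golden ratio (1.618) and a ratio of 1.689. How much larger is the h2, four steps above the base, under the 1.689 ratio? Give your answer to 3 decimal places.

Golden ratio: 0.801 × 1.618⁴ = 5.48967rem
At 1.689: 0.801 × 1.689⁴ = 6.51855rem
Difference: 6.51855 − 5.48967 = 1.02888rem

1.029rem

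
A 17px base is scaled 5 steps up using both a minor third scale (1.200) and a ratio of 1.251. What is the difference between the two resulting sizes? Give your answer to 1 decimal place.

Minor third: 17.0 × 1.200⁵ = 42.301px
At 1.251: 17.0 × 1.251⁵ = 52.088px
Difference: 52.088 − 42.301 = 9.787px

9.8px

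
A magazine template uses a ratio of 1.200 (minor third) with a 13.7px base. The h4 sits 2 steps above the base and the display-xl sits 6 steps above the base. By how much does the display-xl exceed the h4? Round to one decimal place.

Step 2: 13.7 × 1.200² = 19.728px
Step 6: 13.7 × 1.200⁶ = 40.908px
Difference: 40.908 − 19.728 = 21.180px

21.2px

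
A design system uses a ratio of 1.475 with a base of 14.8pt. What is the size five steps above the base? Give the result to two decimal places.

103.33pt

14.8 × 1.475⁵ = 14.8 × 6.98168 ≈ 103.33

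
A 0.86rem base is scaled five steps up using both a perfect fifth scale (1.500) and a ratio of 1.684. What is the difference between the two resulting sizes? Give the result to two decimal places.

Perfect fifth: 0.86 × 1.500⁵ = 6.5306rem
At 1.684: 0.86 × 1.684⁵ = 11.6469rem
Difference: 11.6469 − 6.5306 = 5.1163rem

5.12rem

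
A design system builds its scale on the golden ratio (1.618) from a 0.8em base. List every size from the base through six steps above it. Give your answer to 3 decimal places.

0.800em, 1.294em, 2.094em, 3.389em, 5.483em, 8.871em, 14.354em

Step 0: 0.8em
Step 1: 0.8 × 1.618 = 1.294
Step 2: 0.8 × 1.618² = 2.094
Step 3: 0.8 × 1.618³ = 3.389
Step 4: 0.8 × 1.618⁴ = 5.483
Step 5: 0.8 × 1.618⁵ = 8.871
Step 6: 0.8 × 1.618⁶ = 14.354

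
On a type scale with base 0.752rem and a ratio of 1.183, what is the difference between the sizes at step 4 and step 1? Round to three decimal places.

Step 1: 0.752 × 1.183 = 0.88962rem
Step 4: 0.752 × 1.183⁴ = 1.47284rem
Difference: 1.47284 − 0.88962 = 0.58322rem

0.583rem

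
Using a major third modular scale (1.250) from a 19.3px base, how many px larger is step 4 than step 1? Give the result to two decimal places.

Step 1: 19.3 × 1.250 = 24.1250px
Step 4: 19.3 × 1.250⁴ = 47.1191px
Difference: 47.1191 − 24.1250 = 22.9941px

22.99px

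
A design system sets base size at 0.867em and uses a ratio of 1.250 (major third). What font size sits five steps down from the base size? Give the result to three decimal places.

Every step multiplies by the scale ratio.
0.867 ÷ 1.250⁵ = 0.867 ÷ 3.05176 ≈ 0.284

0.284em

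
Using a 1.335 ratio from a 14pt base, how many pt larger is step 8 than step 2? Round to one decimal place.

116.3pt

Step 2: 14.0 × 1.335² = 24.951pt
Step 8: 14.0 × 1.335⁸ = 141.247pt
Difference: 141.247 − 24.951 = 116.296pt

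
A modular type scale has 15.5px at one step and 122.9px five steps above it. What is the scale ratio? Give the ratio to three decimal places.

r⁵ = 122.9 / 15.5, so r = (122.9/15.5)^(1/5).
r = 7.9290^(1/5) ≈ 1.5130

1.513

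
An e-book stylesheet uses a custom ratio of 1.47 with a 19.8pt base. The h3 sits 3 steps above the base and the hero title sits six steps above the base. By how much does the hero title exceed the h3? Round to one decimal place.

Step 3: 19.8 × 1.47³ = 62.895pt
Step 6: 19.8 × 1.47⁶ = 199.788pt
Difference: 199.788 − 62.895 = 136.893pt

136.9pt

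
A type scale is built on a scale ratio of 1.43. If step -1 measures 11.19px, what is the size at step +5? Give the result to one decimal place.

95.7px

11.19 × 1.43⁶ = 11.19 × 8.55099 ≈ 95.686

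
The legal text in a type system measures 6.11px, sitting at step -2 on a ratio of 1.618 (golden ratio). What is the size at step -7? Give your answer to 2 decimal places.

6.11 ÷ 1.618⁵ = 6.11 ÷ 11.08901 ≈ 0.551

0.55px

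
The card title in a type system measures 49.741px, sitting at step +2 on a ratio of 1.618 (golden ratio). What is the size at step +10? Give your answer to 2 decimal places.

49.741 × 1.618⁸ = 49.741 × 46.97082 ≈ 2336.376

2336.38px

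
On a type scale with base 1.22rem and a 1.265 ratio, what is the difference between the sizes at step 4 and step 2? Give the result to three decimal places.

1.172rem

Step 2: 1.22 × 1.265² = 1.95227rem
Step 4: 1.22 × 1.265⁴ = 3.12408rem
Difference: 3.12408 − 1.95227 = 1.17181rem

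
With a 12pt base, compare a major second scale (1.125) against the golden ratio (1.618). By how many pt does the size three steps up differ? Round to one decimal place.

Major second: 12.0 × 1.125³ = 17.086pt
Golden ratio: 12.0 × 1.618³ = 50.830pt
Difference: 50.830 − 17.086 = 33.744pt

33.7pt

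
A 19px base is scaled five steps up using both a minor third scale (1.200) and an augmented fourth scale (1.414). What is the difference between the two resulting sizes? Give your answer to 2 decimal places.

60.12px

Minor third: 19.0 × 1.200⁵ = 47.2781px
Augmented fourth: 19.0 × 1.414⁵ = 107.3991px
Difference: 107.3991 − 47.2781 = 60.1210px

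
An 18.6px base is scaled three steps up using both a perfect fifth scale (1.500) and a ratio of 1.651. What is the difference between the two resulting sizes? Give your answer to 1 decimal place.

20.9px

Perfect fifth: 18.6 × 1.500³ = 62.775px
At 1.651: 18.6 × 1.651³ = 83.706px
Difference: 83.706 − 62.775 = 20.931px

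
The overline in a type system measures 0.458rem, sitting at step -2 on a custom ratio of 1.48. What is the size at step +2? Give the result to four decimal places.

2.1974rem

0.458 × 1.48⁴ = 0.458 × 4.79785 ≈ 2.1974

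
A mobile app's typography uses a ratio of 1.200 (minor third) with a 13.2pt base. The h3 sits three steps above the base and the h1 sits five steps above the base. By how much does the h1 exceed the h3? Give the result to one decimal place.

Step 3: 13.2 × 1.200³ = 22.810pt
Step 5: 13.2 × 1.200⁵ = 32.846pt
Difference: 32.846 − 22.810 = 10.036pt

10.0pt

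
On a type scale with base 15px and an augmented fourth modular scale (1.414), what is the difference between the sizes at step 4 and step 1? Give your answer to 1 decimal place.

38.8px

Step 1: 15.0 × 1.414 = 21.210px
Step 4: 15.0 × 1.414⁴ = 59.964px
Difference: 59.964 − 21.210 = 38.754px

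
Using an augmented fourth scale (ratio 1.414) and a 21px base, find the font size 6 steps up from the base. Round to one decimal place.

21.0 × 1.414⁶ = 21.0 × 7.99275 ≈ 167.85

167.8px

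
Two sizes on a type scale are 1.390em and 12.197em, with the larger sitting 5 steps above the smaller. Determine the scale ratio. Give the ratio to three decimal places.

1.544

The ratio satisfies 1.390 × r⁵ = 12.197, so r = (12.197 / 1.390)^(1/5).
r = 8.7748^(1/5) ≈ 1.5440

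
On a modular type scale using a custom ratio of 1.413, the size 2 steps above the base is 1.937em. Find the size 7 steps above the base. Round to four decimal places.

10.9104em

Moving from step +2 to step +7 is 5 steps up, so multiply by r⁵.
1.937 × 1.413⁵ = 1.937 × 5.63262 ≈ 10.9104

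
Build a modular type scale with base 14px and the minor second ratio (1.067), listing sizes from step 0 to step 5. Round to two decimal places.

14.00px, 14.94px, 15.94px, 17.01px, 18.15px, 19.36px

Step 0: 14px
Step 1: 14.0 × 1.067 = 14.94
Step 2: 14.0 × 1.067² = 15.94
Step 3: 14.0 × 1.067³ = 17.01
Step 4: 14.0 × 1.067⁴ = 18.15
Step 5: 14.0 × 1.067⁵ = 19.36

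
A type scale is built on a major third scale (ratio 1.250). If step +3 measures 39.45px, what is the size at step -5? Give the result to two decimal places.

6.62px

39.45 ÷ 1.250⁸ = 39.45 ÷ 5.96046 ≈ 6.619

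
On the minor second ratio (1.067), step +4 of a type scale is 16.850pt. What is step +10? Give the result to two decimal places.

The gap is 10 − (4) = 6 steps, so the factor is 1.067^6.
16.850 × 1.067⁶ = 16.850 × 1.47566 ≈ 24.865

24.86pt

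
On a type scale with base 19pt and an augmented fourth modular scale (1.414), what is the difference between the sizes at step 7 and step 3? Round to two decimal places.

161.02pt

Step 3: 19.0 × 1.414³ = 53.7158pt
Step 7: 19.0 × 1.414⁷ = 214.7333pt
Difference: 214.7333 − 53.7158 = 161.0175pt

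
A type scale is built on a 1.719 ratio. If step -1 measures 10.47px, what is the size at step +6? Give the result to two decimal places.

464.38px

The gap is 6 − (-1) = 7 steps, so the factor is 1.719^7.
10.47 × 1.719⁷ = 10.47 × 44.35383 ≈ 464.385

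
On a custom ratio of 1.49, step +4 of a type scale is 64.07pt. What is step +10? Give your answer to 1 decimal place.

Moving from step +4 to step +10 is 6 steps up, so multiply by r⁶.
64.07 × 1.49⁶ = 64.07 × 10.94253 ≈ 701.088

701.1pt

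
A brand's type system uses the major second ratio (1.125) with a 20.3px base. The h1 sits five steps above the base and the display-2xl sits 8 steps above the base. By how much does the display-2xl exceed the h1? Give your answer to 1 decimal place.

15.5px

Step 5: 20.3 × 1.125⁵ = 36.581px
Step 8: 20.3 × 1.125⁸ = 52.085px
Difference: 52.085 − 36.581 = 15.504px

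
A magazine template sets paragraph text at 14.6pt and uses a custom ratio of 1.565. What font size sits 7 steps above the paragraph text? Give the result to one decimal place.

335.7pt

14.6 × 1.565⁷ = 14.6 × 22.99325 ≈ 335.70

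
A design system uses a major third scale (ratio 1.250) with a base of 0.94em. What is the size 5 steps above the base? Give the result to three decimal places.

2.869em

0.94 × 1.250⁵ = 0.94 × 3.05176 ≈ 2.869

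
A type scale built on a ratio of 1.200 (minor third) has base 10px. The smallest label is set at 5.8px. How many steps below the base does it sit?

1.200ⁿ = 10 / 5.8 = 1.7241
n = ln(1.7241) / ln(1.200) = 0.5447 / 0.1823 ≈ 2.99

3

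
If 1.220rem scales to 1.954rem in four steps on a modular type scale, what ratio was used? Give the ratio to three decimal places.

1.125

r⁴ = 1.954 / 1.220, so r = (1.954/1.220)^(1/4).
r = 1.6016^(1/4) ≈ 1.1250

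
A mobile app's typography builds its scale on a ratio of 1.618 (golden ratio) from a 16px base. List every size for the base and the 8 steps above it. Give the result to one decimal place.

16.0px, 25.9px, 41.9px, 67.8px, 109.7px, 177.4px, 287.1px, 464.5px, 751.5px

Step 0: 16px
Step 1: 16.0 × 1.618 = 25.9
Step 2: 16.0 × 1.618² = 41.9
Step 3: 16.0 × 1.618³ = 67.8
Step 4: 16.0 × 1.618⁴ = 109.7
Step 5: 16.0 × 1.618⁵ = 177.4
Step 6: 16.0 × 1.618⁶ = 287.1
Step 7: 16.0 × 1.618⁷ = 464.5
Step 8: 16.0 × 1.618⁸ = 751.5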